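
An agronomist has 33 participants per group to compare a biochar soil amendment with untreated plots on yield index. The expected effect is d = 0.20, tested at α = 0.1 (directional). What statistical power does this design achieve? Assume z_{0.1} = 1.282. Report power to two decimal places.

power ≈ 0.32

For two equal groups, power = Φ(d·√(n/2) − z_{α}).
d·√(n/2) = 0.20 × √(33/2) = 0.20 × 4.062 = 0.812.
z_β = 0.812 − 1.282 = -0.470.
Power = Φ(-0.470) = 0.319.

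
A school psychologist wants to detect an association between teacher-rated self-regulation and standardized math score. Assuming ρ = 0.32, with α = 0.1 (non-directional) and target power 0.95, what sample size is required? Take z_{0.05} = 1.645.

n = 102

Fisher's z: C = ½·ln((1+r)/(1−r)) = ½·ln(1.9412) = 0.3316.
n = ((z_{α/2} + z_β)/C)² + 3.
(1.645 + 1.645) / 0.3316 = 3.290 / 0.3316 = 9.922.
n = 9.922² + 3 = 98.44 + 3 = 101.4.
Round up.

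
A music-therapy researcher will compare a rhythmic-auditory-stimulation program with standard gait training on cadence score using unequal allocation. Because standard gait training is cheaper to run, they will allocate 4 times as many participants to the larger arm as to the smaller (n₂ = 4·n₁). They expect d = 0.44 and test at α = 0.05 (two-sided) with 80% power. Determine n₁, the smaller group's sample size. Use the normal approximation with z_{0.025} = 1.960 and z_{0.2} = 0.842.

n₁ = 51

With allocation ratio k = n₂/n₁ = 4, Var(x̄₁−x̄₂) = σ²(1/n₁ + 1/(k·n₁)) = σ²·(k+1)/(k·n₁).
So n₁ = (1 + 1/k)·((z_{α/2} + z_β)/d)² = 1.250 × (2.802/0.44)².
n₁ = 1.250 × 40.55 = 50.7.
Round up: n₁ = 51, giving n₂ = 4 × 51 = 204.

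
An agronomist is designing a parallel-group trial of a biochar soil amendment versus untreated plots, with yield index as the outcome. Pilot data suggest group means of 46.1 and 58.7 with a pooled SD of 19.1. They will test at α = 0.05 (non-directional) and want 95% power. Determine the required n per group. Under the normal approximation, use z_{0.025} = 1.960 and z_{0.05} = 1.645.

n = 60 per group

Cohen's d = |M₁ − M₂| / SD_pooled = |46.1 − 58.7| / 19.1 = 12.6 / 19.1 = 0.660.
For two independent groups with equal n: n = 2·((z_{α/2} + z_β) / d)².
z_{α/2} + z_β = 1.960 + 1.645 = 3.605.
n = 2 × (3.605 / 0.660)² = 2 × 5.462² = 2 × 29.83 = 59.7.
Round up to the next whole participant.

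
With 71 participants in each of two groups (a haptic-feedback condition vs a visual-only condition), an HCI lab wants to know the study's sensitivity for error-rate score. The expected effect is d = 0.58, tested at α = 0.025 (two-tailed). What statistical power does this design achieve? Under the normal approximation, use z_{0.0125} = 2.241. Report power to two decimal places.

For two equal groups, power = Φ(d·√(n/2) − z_{α/2}).
d·√(n/2) = 0.58 × √(71/2) = 0.58 × 5.958 = 3.456.
z_β = 3.456 − 2.241 = 1.215.
Power = Φ(1.215) = 0.888.

power ≈ 0.89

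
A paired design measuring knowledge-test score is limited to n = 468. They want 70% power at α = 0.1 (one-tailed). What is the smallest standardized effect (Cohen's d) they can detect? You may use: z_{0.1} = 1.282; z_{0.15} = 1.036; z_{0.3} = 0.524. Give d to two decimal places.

For a single sample (or paired design) of n = 468: d_min = (z_{α} + z_β)/√n.
z-sum = 1.282 + 0.524 = 1.806.
d_min = 1.806 / √468 = 1.806 / 21.633 = 0.083.

d_min ≈ 0.08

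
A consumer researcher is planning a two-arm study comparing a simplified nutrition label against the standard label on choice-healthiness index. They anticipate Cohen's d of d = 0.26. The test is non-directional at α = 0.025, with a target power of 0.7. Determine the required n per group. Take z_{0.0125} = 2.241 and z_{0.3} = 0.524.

For two independent groups with equal n: n = 2·((z_{α/2} + z_β) / d)².
z_{α/2} + z_β = 2.241 + 0.524 = 2.765.
n = 2 × (2.765 / 0.26)² = 2 × 10.635² = 2 × 113.10 = 226.2.
Round up to the next whole participant.

n = 227 per group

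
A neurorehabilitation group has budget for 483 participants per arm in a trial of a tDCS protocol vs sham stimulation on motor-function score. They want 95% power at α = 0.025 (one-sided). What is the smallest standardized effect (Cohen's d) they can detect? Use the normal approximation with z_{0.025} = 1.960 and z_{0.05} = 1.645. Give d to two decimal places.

d_min ≈ 0.23

For two independent groups of n = 483 each: d_min = (z_{α} + z_β)·√(2/n).
z-sum = 1.960 + 1.645 = 3.605.
d_min = 3.605 × √(2/483) = 3.605 × 0.0643 = 0.232.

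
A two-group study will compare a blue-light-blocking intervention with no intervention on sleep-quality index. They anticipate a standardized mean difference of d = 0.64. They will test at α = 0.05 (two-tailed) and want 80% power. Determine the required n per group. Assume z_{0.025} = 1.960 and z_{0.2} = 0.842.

For two independent groups with equal n: n = 2·((z_{α/2} + z_β) / d)².
z_{α/2} + z_β = 1.960 + 0.842 = 2.802.
n = 2 × (2.802 / 0.64)² = 2 × 4.378² = 2 × 19.17 = 38.3.
Round up to the next whole participant.

n = 39 per group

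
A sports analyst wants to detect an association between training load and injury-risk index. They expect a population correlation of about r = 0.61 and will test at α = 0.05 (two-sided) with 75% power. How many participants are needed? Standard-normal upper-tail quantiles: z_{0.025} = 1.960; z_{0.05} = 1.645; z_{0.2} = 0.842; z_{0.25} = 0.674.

n = 17

Fisher's z: C = ½·ln((1+r)/(1−r)) = ½·ln(4.1282) = 0.7089.
n = ((z_{α/2} + z_β)/C)² + 3.
(1.960 + 0.674) / 0.7089 = 2.634 / 0.7089 = 3.716.
n = 3.716² + 3 = 13.81 + 3 = 16.8.
Round up.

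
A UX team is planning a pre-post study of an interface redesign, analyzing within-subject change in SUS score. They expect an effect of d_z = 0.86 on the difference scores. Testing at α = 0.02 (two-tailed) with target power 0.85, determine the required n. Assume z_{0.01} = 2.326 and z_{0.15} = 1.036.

n = 16 pairs

For a paired (one-sample on differences) test: n = ((z_{α/2} + z_β) / d)².
z_{α/2} + z_β = 2.326 + 1.036 = 3.362.
n = (3.362 / 0.86)² = 3.909² = 15.28.
Round up.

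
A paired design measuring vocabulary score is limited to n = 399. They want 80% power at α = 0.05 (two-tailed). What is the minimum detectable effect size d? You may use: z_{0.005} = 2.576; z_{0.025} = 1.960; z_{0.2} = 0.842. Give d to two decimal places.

For a single sample (or paired design) of n = 399: d_min = (z_{α/2} + z_β)/√n.
z-sum = 1.960 + 0.842 = 2.802.
d_min = 2.802 / √399 = 2.802 / 19.975 = 0.140.

d_min ≈ 0.14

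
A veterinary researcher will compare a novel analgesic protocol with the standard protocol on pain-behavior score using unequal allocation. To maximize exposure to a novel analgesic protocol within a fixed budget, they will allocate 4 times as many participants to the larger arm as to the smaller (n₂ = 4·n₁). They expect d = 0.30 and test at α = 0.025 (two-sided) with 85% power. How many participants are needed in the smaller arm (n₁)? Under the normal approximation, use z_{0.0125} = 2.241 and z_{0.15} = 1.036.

n₁ = 150

With allocation ratio k = n₂/n₁ = 4, Var(x̄₁−x̄₂) = σ²(1/n₁ + 1/(k·n₁)) = σ²·(k+1)/(k·n₁).
So n₁ = (1 + 1/k)·((z_{α/2} + z_β)/d)² = 1.250 × (3.277/0.30)².
n₁ = 1.250 × 119.32 = 149.1.
Round up: n₁ = 150, giving n₂ = 4 × 150 = 600.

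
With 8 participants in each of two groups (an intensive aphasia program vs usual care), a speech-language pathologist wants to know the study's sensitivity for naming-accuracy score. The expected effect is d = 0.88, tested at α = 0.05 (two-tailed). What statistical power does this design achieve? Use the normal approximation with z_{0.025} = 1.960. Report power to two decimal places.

For two equal groups, power = Φ(d·√(n/2) − z_{α/2}).
d·√(n/2) = 0.88 × √(8/2) = 0.88 × 2.000 = 1.760.
z_β = 1.760 − 1.960 = -0.200.
Power = Φ(-0.200) = 0.421.

power ≈ 0.42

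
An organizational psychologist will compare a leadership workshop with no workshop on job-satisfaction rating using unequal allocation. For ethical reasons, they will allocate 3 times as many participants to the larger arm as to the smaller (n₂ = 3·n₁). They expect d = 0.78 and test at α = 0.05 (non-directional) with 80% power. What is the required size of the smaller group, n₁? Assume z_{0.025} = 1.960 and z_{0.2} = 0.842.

With allocation ratio k = n₂/n₁ = 3, Var(x̄₁−x̄₂) = σ²(1/n₁ + 1/(k·n₁)) = σ²·(k+1)/(k·n₁).
So n₁ = (1 + 1/k)·((z_{α/2} + z_β)/d)² = 1.333 × (2.802/0.78)².
n₁ = 1.333 × 12.90 = 17.2.
Round up: n₁ = 18, giving n₂ = 3 × 18 = 54.

n₁ = 18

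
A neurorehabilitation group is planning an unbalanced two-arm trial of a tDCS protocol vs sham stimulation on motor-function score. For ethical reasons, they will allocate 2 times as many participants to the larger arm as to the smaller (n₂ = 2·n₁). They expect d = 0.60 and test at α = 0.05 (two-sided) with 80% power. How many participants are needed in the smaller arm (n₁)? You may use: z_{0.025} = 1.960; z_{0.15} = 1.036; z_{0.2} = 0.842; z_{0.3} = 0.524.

With allocation ratio k = n₂/n₁ = 2, Var(x̄₁−x̄₂) = σ²(1/n₁ + 1/(k·n₁)) = σ²·(k+1)/(k·n₁).
So n₁ = (1 + 1/k)·((z_{α/2} + z_β)/d)² = 1.500 × (2.802/0.60)².
n₁ = 1.500 × 21.81 = 32.7.
Round up: n₁ = 33, giving n₂ = 2 × 33 = 66.

n₁ = 33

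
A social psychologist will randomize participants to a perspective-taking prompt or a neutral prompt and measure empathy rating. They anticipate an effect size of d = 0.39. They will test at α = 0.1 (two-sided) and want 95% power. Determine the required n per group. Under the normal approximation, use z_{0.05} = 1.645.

n = 143 per group

For two independent groups with equal n: n = 2·((z_{α/2} + z_β) / d)².
z_{α/2} + z_β = 1.645 + 1.645 = 3.290.
n = 2 × (3.290 / 0.39)² = 2 × 8.436² = 2 × 71.16 = 142.3.
Round up to the next whole participant.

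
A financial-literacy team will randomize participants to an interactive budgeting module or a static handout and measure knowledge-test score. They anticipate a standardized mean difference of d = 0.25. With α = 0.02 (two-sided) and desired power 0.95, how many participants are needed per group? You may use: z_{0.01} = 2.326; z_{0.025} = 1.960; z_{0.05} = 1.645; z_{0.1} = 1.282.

For two independent groups with equal n: n = 2·((z_{α/2} + z_β) / d)².
z_{α/2} + z_β = 2.326 + 1.645 = 3.971.
n = 2 × (3.971 / 0.25)² = 2 × 15.884² = 2 × 252.30 = 504.6.
Round up to the next whole participant.

n = 505 per group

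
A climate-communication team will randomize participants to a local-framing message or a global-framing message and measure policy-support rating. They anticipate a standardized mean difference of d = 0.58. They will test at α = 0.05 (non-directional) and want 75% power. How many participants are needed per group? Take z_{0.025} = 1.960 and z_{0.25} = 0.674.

n = 42 per group

For two independent groups with equal n: n = 2·((z_{α/2} + z_β) / d)².
z_{α/2} + z_β = 1.960 + 0.674 = 2.634.
n = 2 × (2.634 / 0.58)² = 2 × 4.541² = 2 × 20.62 = 41.2.
Round up to the next whole participant.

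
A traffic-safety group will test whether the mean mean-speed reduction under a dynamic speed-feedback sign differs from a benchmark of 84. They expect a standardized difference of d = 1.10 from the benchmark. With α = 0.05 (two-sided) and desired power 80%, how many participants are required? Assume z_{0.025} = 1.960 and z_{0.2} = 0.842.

n = 7

For a one-sample test: n = ((z_{α/2} + z_β) / d)².
z_{α/2} + z_β = 1.960 + 0.842 = 2.802.
n = (2.802 / 1.10)² = 2.547² = 6.49.
Round up.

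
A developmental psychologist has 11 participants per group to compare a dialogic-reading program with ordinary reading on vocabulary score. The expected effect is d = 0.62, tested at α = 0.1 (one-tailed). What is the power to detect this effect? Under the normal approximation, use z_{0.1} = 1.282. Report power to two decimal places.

For two equal groups, power = Φ(d·√(n/2) − z_{α}).
d·√(n/2) = 0.62 × √(11/2) = 0.62 × 2.345 = 1.454.
z_β = 1.454 − 1.282 = 0.172.
Power = Φ(0.172) = 0.568.

power ≈ 0.57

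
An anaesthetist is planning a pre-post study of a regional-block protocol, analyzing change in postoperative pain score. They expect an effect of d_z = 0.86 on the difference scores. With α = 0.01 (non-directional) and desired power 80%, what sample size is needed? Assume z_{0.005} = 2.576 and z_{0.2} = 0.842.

For a paired (one-sample on differences) test: n = ((z_{α/2} + z_β) / d)².
z_{α/2} + z_β = 2.576 + 0.842 = 3.418.
n = (3.418 / 0.86)² = 3.974² = 15.80.
Round up.

n = 16 pairs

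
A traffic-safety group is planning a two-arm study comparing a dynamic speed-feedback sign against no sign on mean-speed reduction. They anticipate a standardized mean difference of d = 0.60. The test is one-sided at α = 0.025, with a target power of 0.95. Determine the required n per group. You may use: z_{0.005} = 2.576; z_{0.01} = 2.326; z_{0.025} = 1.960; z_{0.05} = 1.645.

n = 73 per group

For two independent groups with equal n: n = 2·((z_{α} + z_β) / d)².
z_{α} + z_β = 1.960 + 1.645 = 3.605.
n = 2 × (3.605 / 0.60)² = 2 × 6.008² = 2 × 36.10 = 72.2.
Round up to the next whole participant.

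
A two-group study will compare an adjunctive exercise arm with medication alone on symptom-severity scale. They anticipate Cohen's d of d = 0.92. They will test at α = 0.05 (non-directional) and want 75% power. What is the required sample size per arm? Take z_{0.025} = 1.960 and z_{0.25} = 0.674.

For two independent groups with equal n: n = 2·((z_{α/2} + z_β) / d)².
z_{α/2} + z_β = 1.960 + 0.674 = 2.634.
n = 2 × (2.634 / 0.92)² = 2 × 2.863² = 2 × 8.20 = 16.4.
Round up to the next whole participant.

n = 17 per group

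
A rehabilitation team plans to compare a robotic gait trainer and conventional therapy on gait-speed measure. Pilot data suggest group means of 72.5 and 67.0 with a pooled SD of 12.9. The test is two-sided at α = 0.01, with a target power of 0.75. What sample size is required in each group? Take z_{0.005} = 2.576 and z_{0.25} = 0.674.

n = 117 per group

Cohen's d = |M₁ − M₂| / SD_pooled = |72.5 − 67.0| / 12.9 = 5.5 / 12.9 = 0.426.
For two independent groups with equal n: n = 2·((z_{α/2} + z_β) / d)².
z_{α/2} + z_β = 2.576 + 0.674 = 3.250.
n = 2 × (3.250 / 0.426)² = 2 × 7.629² = 2 × 58.20 = 116.4.
Round up to the next whole participant.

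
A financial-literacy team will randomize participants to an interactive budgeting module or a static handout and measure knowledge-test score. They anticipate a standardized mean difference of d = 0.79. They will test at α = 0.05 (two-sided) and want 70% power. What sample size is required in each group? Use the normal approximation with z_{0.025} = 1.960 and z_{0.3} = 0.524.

For two independent groups with equal n: n = 2·((z_{α/2} + z_β) / d)².
z_{α/2} + z_β = 1.960 + 0.524 = 2.484.
n = 2 × (2.484 / 0.79)² = 2 × 3.144² = 2 × 9.89 = 19.8.
Round up to the next whole participant.

n = 20 per group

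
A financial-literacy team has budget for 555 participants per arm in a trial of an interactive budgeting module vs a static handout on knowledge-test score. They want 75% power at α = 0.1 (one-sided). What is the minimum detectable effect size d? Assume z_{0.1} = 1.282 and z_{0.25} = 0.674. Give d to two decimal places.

For two independent groups of n = 555 each: d_min = (z_{α} + z_β)·√(2/n).
z-sum = 1.282 + 0.674 = 1.956.
d_min = 1.956 × √(2/555) = 1.956 × 0.0600 = 0.117.

d_min ≈ 0.12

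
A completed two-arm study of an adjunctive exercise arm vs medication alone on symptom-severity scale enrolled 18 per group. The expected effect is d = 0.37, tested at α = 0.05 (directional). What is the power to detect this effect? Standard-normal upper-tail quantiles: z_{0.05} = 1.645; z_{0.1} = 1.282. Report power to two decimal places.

For two equal groups, power = Φ(d·√(n/2) − z_{α}).
d·√(n/2) = 0.37 × √(18/2) = 0.37 × 3.000 = 1.110.
z_β = 1.110 − 1.645 = -0.535.
Power = Φ(-0.535) = 0.296.

power ≈ 0.30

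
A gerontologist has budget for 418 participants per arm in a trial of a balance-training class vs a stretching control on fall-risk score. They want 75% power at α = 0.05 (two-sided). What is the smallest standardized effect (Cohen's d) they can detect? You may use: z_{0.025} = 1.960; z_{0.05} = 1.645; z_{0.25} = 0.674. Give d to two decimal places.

d_min ≈ 0.18

For two independent groups of n = 418 each: d_min = (z_{α/2} + z_β)·√(2/n).
z-sum = 1.960 + 0.674 = 2.634.
d_min = 2.634 × √(2/418) = 2.634 × 0.0692 = 0.182.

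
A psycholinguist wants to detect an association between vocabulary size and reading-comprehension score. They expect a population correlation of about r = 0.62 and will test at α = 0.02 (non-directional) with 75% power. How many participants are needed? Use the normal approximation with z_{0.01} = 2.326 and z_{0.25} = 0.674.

Fisher's z: C = ½·ln((1+r)/(1−r)) = ½·ln(4.2632) = 0.7250.
n = ((z_{α/2} + z_β)/C)² + 3.
(2.326 + 0.674) / 0.7250 = 3.000 / 0.7250 = 4.138.
n = 4.138² + 3 = 17.12 + 3 = 20.1.
Round up.

n = 21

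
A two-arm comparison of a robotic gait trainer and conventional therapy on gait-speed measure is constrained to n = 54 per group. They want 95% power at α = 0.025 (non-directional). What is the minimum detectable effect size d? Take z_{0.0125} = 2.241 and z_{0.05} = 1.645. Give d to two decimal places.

d_min ≈ 0.75

For two independent groups of n = 54 each: d_min = (z_{α/2} + z_β)·√(2/n).
z-sum = 2.241 + 1.645 = 3.886.
d_min = 3.886 × √(2/54) = 3.886 × 0.1925 = 0.748.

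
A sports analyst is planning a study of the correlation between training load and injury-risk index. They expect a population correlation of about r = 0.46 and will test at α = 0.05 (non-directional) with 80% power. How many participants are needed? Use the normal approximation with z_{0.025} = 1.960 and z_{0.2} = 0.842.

n = 35

Fisher's z: C = ½·ln((1+r)/(1−r)) = ½·ln(2.7037) = 0.4973.
n = ((z_{α/2} + z_β)/C)² + 3.
(1.960 + 0.842) / 0.4973 = 2.802 / 0.4973 = 5.634.
n = 5.634² + 3 = 31.75 + 3 = 34.7.
Round up.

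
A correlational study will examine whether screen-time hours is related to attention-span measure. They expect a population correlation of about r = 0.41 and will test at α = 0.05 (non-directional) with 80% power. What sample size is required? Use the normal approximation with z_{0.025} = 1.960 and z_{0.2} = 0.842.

n = 45

Fisher's z: C = ½·ln((1+r)/(1−r)) = ½·ln(2.3898) = 0.4356.
n = ((z_{α/2} + z_β)/C)² + 3.
(1.960 + 0.842) / 0.4356 = 2.802 / 0.4356 = 6.433.
n = 6.433² + 3 = 41.38 + 3 = 44.4.
Round up.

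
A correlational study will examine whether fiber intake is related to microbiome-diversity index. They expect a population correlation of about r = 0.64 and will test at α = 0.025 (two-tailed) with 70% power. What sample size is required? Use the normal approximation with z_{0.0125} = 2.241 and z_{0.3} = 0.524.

n = 17

Fisher's z: C = ½·ln((1+r)/(1−r)) = ½·ln(4.5556) = 0.7582.
n = ((z_{α/2} + z_β)/C)² + 3.
(2.241 + 0.524) / 0.7582 = 2.765 / 0.7582 = 3.647.
n = 3.647² + 3 = 13.30 + 3 = 16.3.
Round up.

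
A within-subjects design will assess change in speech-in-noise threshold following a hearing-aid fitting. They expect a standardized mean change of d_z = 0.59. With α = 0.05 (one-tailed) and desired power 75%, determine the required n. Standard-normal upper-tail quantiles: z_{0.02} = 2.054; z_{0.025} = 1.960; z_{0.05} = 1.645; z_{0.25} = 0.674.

n = 16 pairs

For a paired (one-sample on differences) test: n = ((z_{α} + z_β) / d)².
z_{α} + z_β = 1.645 + 0.674 = 2.319.
n = (2.319 / 0.59)² = 3.931² = 15.45.
Round up.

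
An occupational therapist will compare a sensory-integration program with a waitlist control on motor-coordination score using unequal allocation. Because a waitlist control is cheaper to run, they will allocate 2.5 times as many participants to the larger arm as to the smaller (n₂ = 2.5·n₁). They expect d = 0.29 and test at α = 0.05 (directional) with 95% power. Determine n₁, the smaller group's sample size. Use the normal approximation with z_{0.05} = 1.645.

With allocation ratio k = n₂/n₁ = 2.5, Var(x̄₁−x̄₂) = σ²(1/n₁ + 1/(k·n₁)) = σ²·(k+1)/(k·n₁).
So n₁ = (1 + 1/k)·((z_{α} + z_β)/d)² = 1.400 × (3.290/0.29)².
n₁ = 1.400 × 128.71 = 180.2.
Round up: n₁ = 181, giving n₂ = ⌈2.5 × 181⌉ = ⌈452.5⌉ = 453.

n₁ = 181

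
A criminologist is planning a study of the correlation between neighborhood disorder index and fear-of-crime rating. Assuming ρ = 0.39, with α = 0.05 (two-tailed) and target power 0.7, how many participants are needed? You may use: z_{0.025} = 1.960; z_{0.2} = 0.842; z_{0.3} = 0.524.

Fisher's z: C = ½·ln((1+r)/(1−r)) = ½·ln(2.2787) = 0.4118.
n = ((z_{α/2} + z_β)/C)² + 3.
(1.960 + 0.524) / 0.4118 = 2.484 / 0.4118 = 6.032.
n = 6.032² + 3 = 36.39 + 3 = 39.4.
Round up.

n = 40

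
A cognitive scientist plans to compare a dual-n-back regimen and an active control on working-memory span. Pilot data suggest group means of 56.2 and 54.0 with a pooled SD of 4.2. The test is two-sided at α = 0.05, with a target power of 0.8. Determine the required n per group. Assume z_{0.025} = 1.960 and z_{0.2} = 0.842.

Cohen's d = |M₁ − M₂| / SD_pooled = |56.2 − 54.0| / 4.2 = 2.2 / 4.2 = 0.524.
For two independent groups with equal n: n = 2·((z_{α/2} + z_β) / d)².
z_{α/2} + z_β = 1.960 + 0.842 = 2.802.
n = 2 × (2.802 / 0.524)² = 2 × 5.347² = 2 × 28.59 = 57.2.
Round up to the next whole participant.

n = 58 per group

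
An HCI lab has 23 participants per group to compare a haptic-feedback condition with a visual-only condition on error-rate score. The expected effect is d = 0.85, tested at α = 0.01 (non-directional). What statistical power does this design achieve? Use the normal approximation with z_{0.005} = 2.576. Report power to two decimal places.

For two equal groups, power = Φ(d·√(n/2) − z_{α/2}).
d·√(n/2) = 0.85 × √(23/2) = 0.85 × 3.391 = 2.882.
z_β = 2.882 − 2.576 = 0.306.
Power = Φ(0.306) = 0.620.

power ≈ 0.62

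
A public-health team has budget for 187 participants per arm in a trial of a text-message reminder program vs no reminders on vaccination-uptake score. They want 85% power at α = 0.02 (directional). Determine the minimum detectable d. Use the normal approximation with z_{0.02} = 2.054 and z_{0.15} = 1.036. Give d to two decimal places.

d_min ≈ 0.32

For two independent groups of n = 187 each: d_min = (z_{α} + z_β)·√(2/n).
z-sum = 2.054 + 1.036 = 3.090.
d_min = 3.090 × √(2/187) = 3.090 × 0.1034 = 0.320.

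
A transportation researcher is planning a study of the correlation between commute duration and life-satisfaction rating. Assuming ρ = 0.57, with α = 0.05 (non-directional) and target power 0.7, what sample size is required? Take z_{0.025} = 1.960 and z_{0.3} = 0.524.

Fisher's z: C = ½·ln((1+r)/(1−r)) = ½·ln(3.6512) = 0.6475.
n = ((z_{α/2} + z_β)/C)² + 3.
(1.960 + 0.524) / 0.6475 = 2.484 / 0.6475 = 3.836.
n = 3.836² + 3 = 14.72 + 3 = 17.7.
Round up.

n = 18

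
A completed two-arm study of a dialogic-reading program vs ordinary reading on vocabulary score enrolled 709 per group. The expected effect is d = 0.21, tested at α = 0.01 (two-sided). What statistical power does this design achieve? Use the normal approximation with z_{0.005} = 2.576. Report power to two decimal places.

power ≈ 0.92

For two equal groups, power = Φ(d·√(n/2) − z_{α/2}).
d·√(n/2) = 0.21 × √(709/2) = 0.21 × 18.828 = 3.954.
z_β = 3.954 − 2.576 = 1.378.
Power = Φ(1.378) = 0.916.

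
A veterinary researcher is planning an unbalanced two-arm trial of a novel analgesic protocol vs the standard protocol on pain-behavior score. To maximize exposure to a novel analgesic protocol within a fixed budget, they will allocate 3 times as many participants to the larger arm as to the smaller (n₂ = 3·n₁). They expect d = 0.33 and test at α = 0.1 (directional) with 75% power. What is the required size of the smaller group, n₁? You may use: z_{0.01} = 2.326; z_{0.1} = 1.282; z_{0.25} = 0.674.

With allocation ratio k = n₂/n₁ = 3, Var(x̄₁−x̄₂) = σ²(1/n₁ + 1/(k·n₁)) = σ²·(k+1)/(k·n₁).
So n₁ = (1 + 1/k)·((z_{α} + z_β)/d)² = 1.333 × (1.956/0.33)².
n₁ = 1.333 × 35.13 = 46.8.
Round up: n₁ = 47, giving n₂ = 3 × 47 = 141.

n₁ = 47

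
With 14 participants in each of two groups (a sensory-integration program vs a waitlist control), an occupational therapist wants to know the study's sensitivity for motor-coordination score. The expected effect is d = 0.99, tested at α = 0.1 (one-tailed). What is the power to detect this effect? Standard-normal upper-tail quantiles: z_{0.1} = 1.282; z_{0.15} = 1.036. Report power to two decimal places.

power ≈ 0.91

For two equal groups, power = Φ(d·√(n/2) − z_{α}).
d·√(n/2) = 0.99 × √(14/2) = 0.99 × 2.646 = 2.619.
z_β = 2.619 − 1.282 = 1.337.
Power = Φ(1.337) = 0.909.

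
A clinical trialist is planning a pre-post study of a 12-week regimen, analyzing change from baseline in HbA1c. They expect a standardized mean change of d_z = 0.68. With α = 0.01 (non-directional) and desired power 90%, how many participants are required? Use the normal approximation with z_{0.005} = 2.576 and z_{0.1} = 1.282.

n = 33 pairs

For a paired (one-sample on differences) test: n = ((z_{α/2} + z_β) / d)².
z_{α/2} + z_β = 2.576 + 1.282 = 3.858.
n = (3.858 / 0.68)² = 5.674² = 32.19.
Round up.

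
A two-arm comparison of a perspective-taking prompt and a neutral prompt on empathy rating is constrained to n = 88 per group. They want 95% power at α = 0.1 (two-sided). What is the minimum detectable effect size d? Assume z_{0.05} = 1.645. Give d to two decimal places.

d_min ≈ 0.50

For two independent groups of n = 88 each: d_min = (z_{α/2} + z_β)·√(2/n).
z-sum = 1.645 + 1.645 = 3.290.
d_min = 3.290 × √(2/88) = 3.290 × 0.1508 = 0.496.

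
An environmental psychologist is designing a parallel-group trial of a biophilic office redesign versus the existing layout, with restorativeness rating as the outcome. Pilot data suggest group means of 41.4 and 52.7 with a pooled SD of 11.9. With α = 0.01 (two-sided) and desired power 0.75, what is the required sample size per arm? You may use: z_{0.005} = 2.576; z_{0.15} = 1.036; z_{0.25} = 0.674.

n = 24 per group

Cohen's d = |M₁ − M₂| / SD_pooled = |41.4 − 52.7| / 11.9 = 11.3 / 11.9 = 0.950.
For two independent groups with equal n: n = 2·((z_{α/2} + z_β) / d)².
z_{α/2} + z_β = 2.576 + 0.674 = 3.250.
n = 2 × (3.250 / 0.950)² = 2 × 3.421² = 2 × 11.70 = 23.4.
Round up to the next whole participant.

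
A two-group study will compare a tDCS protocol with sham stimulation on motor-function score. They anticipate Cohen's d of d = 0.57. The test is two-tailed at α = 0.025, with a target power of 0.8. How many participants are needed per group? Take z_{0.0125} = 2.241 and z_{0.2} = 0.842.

For two independent groups with equal n: n = 2·((z_{α/2} + z_β) / d)².
z_{α/2} + z_β = 2.241 + 0.842 = 3.083.
n = 2 × (3.083 / 0.57)² = 2 × 5.409² = 2 × 29.25 = 58.5.
Round up to the next whole participant.

n = 59 per group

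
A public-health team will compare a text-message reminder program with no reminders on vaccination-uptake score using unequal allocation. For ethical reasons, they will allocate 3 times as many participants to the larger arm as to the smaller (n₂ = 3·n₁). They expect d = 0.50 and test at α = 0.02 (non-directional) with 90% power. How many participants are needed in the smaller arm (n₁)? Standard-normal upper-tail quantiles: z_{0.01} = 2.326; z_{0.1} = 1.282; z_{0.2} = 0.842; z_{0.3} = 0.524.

n₁ = 70

With allocation ratio k = n₂/n₁ = 3, Var(x̄₁−x̄₂) = σ²(1/n₁ + 1/(k·n₁)) = σ²·(k+1)/(k·n₁).
So n₁ = (1 + 1/k)·((z_{α/2} + z_β)/d)² = 1.333 × (3.608/0.50)².
n₁ = 1.333 × 52.07 = 69.4.
Round up: n₁ = 70, giving n₂ = 3 × 70 = 210.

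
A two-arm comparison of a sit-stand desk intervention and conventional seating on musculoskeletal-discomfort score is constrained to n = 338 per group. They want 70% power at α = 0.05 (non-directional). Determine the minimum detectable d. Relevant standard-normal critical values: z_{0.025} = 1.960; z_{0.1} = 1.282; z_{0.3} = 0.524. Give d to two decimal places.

d_min ≈ 0.19

For two independent groups of n = 338 each: d_min = (z_{α/2} + z_β)·√(2/n).
z-sum = 1.960 + 0.524 = 2.484.
d_min = 2.484 × √(2/338) = 2.484 × 0.0769 = 0.191.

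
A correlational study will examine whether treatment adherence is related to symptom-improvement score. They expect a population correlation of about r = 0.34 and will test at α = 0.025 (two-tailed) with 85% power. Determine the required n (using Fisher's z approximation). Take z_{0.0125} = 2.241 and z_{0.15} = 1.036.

Fisher's z: C = ½·ln((1+r)/(1−r)) = ½·ln(2.0303) = 0.3541.
n = ((z_{α/2} + z_β)/C)² + 3.
(2.241 + 1.036) / 0.3541 = 3.277 / 0.3541 = 9.254.
n = 9.254² + 3 = 85.64 + 3 = 88.6.
Round up.

n = 89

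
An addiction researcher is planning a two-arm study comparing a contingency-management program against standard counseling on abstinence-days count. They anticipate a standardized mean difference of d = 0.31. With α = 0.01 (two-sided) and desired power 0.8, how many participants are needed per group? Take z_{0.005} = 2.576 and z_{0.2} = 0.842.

For two independent groups with equal n: n = 2·((z_{α/2} + z_β) / d)².
z_{α/2} + z_β = 2.576 + 0.842 = 3.418.
n = 2 × (3.418 / 0.31)² = 2 × 11.026² = 2 × 121.57 = 243.1.
Round up to the next whole participant.

n = 244 per group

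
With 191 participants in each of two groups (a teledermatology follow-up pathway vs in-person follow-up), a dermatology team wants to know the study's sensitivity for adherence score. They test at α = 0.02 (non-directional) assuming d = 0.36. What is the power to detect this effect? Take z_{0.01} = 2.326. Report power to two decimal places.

power ≈ 0.88

For two equal groups, power = Φ(d·√(n/2) − z_{α/2}).
d·√(n/2) = 0.36 × √(191/2) = 0.36 × 9.772 = 3.518.
z_β = 3.518 − 2.326 = 1.192.
Power = Φ(1.192) = 0.883.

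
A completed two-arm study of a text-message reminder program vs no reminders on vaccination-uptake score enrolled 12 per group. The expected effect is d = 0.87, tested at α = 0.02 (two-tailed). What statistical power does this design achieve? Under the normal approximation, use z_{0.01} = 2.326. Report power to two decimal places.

For two equal groups, power = Φ(d·√(n/2) − z_{α/2}).
d·√(n/2) = 0.87 × √(12/2) = 0.87 × 2.449 = 2.131.
z_β = 2.131 − 2.326 = -0.195.
Power = Φ(-0.195) = 0.423.

power ≈ 0.42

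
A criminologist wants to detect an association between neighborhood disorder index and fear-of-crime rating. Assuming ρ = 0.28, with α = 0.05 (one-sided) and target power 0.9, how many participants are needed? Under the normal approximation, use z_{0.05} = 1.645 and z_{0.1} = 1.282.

n = 107

Fisher's z: C = ½·ln((1+r)/(1−r)) = ½·ln(1.7778) = 0.2877.
n = ((z_{α} + z_β)/C)² + 3.
(1.645 + 1.282) / 0.2877 = 2.927 / 0.2877 = 10.174.
n = 10.174² + 3 = 103.51 + 3 = 106.5.
Round up.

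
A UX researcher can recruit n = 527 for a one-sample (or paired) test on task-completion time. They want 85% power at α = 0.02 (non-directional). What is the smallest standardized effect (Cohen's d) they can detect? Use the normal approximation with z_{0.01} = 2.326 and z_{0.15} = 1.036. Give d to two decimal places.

For a single sample (or paired design) of n = 527: d_min = (z_{α/2} + z_β)/√n.
z-sum = 2.326 + 1.036 = 3.362.
d_min = 3.362 / √527 = 3.362 / 22.956 = 0.146.

d_min ≈ 0.15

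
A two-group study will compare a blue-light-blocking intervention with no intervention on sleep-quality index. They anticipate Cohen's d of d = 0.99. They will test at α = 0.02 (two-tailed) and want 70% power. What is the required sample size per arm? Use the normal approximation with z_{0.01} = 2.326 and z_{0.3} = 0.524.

n = 17 per group

For two independent groups with equal n: n = 2·((z_{α/2} + z_β) / d)².
z_{α/2} + z_β = 2.326 + 0.524 = 2.850.
n = 2 × (2.850 / 0.99)² = 2 × 2.879² = 2 × 8.29 = 16.6.
Round up to the next whole participant.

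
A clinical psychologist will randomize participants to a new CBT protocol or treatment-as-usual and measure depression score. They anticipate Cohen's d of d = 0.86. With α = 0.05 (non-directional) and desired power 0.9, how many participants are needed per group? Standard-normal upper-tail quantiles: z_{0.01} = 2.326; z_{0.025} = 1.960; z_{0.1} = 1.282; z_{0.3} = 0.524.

n = 29 per group

For two independent groups with equal n: n = 2·((z_{α/2} + z_β) / d)².
z_{α/2} + z_β = 1.960 + 1.282 = 3.242.
n = 2 × (3.242 / 0.86)² = 2 × 3.770² = 2 × 14.21 = 28.4.
Round up to the next whole participant.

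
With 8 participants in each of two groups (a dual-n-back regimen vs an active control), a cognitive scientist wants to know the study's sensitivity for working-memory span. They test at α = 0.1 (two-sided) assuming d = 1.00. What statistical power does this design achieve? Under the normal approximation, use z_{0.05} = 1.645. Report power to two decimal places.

For two equal groups, power = Φ(d·√(n/2) − z_{α/2}).
d·√(n/2) = 1.00 × √(8/2) = 1.00 × 2.000 = 2.000.
z_β = 2.000 − 1.645 = 0.355.
Power = Φ(0.355) = 0.639.

power ≈ 0.64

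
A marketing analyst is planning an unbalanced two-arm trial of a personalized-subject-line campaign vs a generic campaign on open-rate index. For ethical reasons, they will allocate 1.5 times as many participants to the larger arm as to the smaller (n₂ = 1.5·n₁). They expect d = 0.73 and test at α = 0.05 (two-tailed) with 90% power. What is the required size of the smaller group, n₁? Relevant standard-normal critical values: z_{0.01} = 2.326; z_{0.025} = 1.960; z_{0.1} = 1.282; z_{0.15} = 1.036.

With allocation ratio k = n₂/n₁ = 1.5, Var(x̄₁−x̄₂) = σ²(1/n₁ + 1/(k·n₁)) = σ²·(k+1)/(k·n₁).
So n₁ = (1 + 1/k)·((z_{α/2} + z_β)/d)² = 1.667 × (3.242/0.73)².
n₁ = 1.667 × 19.72 = 32.9.
Round up: n₁ = 33, giving n₂ = ⌈1.5 × 33⌉ = ⌈49.5⌉ = 50.

n₁ = 33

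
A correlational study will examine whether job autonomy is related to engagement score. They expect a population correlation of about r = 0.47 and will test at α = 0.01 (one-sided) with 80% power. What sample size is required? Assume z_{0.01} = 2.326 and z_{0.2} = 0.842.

n = 42

Fisher's z: C = ½·ln((1+r)/(1−r)) = ½·ln(2.7736) = 0.5101.
n = ((z_{α} + z_β)/C)² + 3.
(2.326 + 0.842) / 0.5101 = 3.168 / 0.5101 = 6.211.
n = 6.211² + 3 = 38.57 + 3 = 41.6.
Round up.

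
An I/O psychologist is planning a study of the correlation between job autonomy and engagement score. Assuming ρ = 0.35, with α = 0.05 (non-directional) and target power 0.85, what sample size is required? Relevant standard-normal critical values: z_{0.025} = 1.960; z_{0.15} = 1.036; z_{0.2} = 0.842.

Fisher's z: C = ½·ln((1+r)/(1−r)) = ½·ln(2.0769) = 0.3654.
n = ((z_{α/2} + z_β)/C)² + 3.
(1.960 + 1.036) / 0.3654 = 2.996 / 0.3654 = 8.199.
n = 8.199² + 3 = 67.23 + 3 = 70.2.
Round up.

n = 71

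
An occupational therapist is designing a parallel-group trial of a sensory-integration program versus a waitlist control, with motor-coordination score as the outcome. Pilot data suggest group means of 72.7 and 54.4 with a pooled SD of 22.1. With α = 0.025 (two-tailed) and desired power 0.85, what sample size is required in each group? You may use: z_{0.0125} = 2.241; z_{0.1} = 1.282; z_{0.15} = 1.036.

n = 32 per group

Cohen's d = |M₁ − M₂| / SD_pooled = |72.7 − 54.4| / 22.1 = 18.3 / 22.1 = 0.828.
For two independent groups with equal n: n = 2·((z_{α/2} + z_β) / d)².
z_{α/2} + z_β = 2.241 + 1.036 = 3.277.
n = 2 × (3.277 / 0.828)² = 2 × 3.958² = 2 × 15.66 = 31.3.
Round up to the next whole participant.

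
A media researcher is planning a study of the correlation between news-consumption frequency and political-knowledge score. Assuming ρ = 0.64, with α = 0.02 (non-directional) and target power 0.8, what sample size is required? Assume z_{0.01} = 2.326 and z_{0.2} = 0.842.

n = 21

Fisher's z: C = ½·ln((1+r)/(1−r)) = ½·ln(4.5556) = 0.7582.
n = ((z_{α/2} + z_β)/C)² + 3.
(2.326 + 0.842) / 0.7582 = 3.168 / 0.7582 = 4.178.
n = 4.178² + 3 = 17.46 + 3 = 20.5.
Round up.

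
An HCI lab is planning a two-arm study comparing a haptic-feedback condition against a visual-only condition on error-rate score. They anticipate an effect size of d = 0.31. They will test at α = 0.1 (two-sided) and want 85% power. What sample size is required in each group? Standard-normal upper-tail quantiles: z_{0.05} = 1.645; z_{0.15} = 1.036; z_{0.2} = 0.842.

n = 150 per group

For two independent groups with equal n: n = 2·((z_{α/2} + z_β) / d)².
z_{α/2} + z_β = 1.645 + 1.036 = 2.681.
n = 2 × (2.681 / 0.31)² = 2 × 8.648² = 2 × 74.79 = 149.6.
Round up to the next whole participant.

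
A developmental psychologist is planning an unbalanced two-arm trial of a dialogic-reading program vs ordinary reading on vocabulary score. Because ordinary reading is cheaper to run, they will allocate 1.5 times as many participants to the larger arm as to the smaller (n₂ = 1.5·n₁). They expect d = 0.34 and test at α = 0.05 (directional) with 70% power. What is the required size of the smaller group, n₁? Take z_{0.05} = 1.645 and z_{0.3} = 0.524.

n₁ = 68

With allocation ratio k = n₂/n₁ = 1.5, Var(x̄₁−x̄₂) = σ²(1/n₁ + 1/(k·n₁)) = σ²·(k+1)/(k·n₁).
So n₁ = (1 + 1/k)·((z_{α} + z_β)/d)² = 1.667 × (2.169/0.34)².
n₁ = 1.667 × 40.70 = 67.8.
Round up: n₁ = 68, giving n₂ = 1.5 × 68 = 102.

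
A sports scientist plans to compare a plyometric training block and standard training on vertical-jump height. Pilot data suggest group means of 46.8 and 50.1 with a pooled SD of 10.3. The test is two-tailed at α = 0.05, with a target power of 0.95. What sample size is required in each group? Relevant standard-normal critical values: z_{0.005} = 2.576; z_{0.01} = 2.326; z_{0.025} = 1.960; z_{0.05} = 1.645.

n = 254 per group

Cohen's d = |M₁ − M₂| / SD_pooled = |46.8 − 50.1| / 10.3 = 3.3 / 10.3 = 0.320.
For two independent groups with equal n: n = 2·((z_{α/2} + z_β) / d)².
z_{α/2} + z_β = 1.960 + 1.645 = 3.605.
n = 2 × (3.605 / 0.320)² = 2 × 11.266² = 2 × 126.91 = 253.8.
Round up to the next whole participant.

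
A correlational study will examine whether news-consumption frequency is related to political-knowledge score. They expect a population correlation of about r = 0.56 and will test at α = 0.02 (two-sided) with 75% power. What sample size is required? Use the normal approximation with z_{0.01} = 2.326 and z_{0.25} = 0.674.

Fisher's z: C = ½·ln((1+r)/(1−r)) = ½·ln(3.5455) = 0.6328.
n = ((z_{α/2} + z_β)/C)² + 3.
(2.326 + 0.674) / 0.6328 = 3.000 / 0.6328 = 4.741.
n = 4.741² + 3 = 22.48 + 3 = 25.5.
Round up.

n = 26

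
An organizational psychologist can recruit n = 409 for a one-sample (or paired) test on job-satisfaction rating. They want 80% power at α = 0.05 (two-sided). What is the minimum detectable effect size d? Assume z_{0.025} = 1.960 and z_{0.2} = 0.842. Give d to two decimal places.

For a single sample (or paired design) of n = 409: d_min = (z_{α/2} + z_β)/√n.
z-sum = 1.960 + 0.842 = 2.802.
d_min = 2.802 / √409 = 2.802 / 20.224 = 0.139.

d_min ≈ 0.14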